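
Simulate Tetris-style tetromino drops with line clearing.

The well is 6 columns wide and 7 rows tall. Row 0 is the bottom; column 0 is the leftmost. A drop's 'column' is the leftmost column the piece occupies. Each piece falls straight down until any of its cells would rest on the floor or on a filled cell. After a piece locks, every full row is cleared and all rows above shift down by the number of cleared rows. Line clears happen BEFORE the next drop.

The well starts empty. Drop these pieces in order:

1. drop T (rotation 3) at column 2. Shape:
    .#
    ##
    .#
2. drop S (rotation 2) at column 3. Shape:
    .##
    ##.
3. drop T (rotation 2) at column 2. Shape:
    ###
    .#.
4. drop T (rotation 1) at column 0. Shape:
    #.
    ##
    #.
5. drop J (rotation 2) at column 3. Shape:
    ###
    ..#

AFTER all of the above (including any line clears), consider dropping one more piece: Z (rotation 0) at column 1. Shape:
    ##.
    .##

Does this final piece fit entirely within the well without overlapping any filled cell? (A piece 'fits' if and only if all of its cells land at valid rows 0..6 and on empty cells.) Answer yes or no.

Drop 1: T rot3 at col 2 lands with bottom-row=0; cleared 0 line(s) (total 0); column heights now [0 0 2 3 0 0], max=3
Drop 2: S rot2 at col 3 lands with bottom-row=3; cleared 0 line(s) (total 0); column heights now [0 0 2 4 5 5], max=5
Drop 3: T rot2 at col 2 lands with bottom-row=4; cleared 0 line(s) (total 0); column heights now [0 0 6 6 6 5], max=6
Drop 4: T rot1 at col 0 lands with bottom-row=0; cleared 0 line(s) (total 0); column heights now [3 2 6 6 6 5], max=6
Drop 5: J rot2 at col 3 lands with bottom-row=5; cleared 0 line(s) (total 0); column heights now [3 2 6 7 7 7], max=7
Test piece Z rot0 at col 1 (width 3): heights before test = [3 2 6 7 7 7]; fits = False

Answer: no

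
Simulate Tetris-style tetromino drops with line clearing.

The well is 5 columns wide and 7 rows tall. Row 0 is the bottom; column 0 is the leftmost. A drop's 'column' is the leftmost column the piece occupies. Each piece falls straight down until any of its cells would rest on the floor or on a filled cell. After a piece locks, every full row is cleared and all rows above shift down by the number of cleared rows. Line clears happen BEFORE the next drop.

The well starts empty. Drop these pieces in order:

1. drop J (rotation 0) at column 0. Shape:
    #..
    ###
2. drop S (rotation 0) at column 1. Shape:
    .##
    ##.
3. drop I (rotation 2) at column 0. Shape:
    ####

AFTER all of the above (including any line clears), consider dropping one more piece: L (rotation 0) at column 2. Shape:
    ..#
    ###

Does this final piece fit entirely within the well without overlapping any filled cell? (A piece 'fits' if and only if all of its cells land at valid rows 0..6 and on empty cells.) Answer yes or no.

Answer: yes

Derivation:
Drop 1: J rot0 at col 0 lands with bottom-row=0; cleared 0 line(s) (total 0); column heights now [2 1 1 0 0], max=2
Drop 2: S rot0 at col 1 lands with bottom-row=1; cleared 0 line(s) (total 0); column heights now [2 2 3 3 0], max=3
Drop 3: I rot2 at col 0 lands with bottom-row=3; cleared 0 line(s) (total 0); column heights now [4 4 4 4 0], max=4
Test piece L rot0 at col 2 (width 3): heights before test = [4 4 4 4 0]; fits = True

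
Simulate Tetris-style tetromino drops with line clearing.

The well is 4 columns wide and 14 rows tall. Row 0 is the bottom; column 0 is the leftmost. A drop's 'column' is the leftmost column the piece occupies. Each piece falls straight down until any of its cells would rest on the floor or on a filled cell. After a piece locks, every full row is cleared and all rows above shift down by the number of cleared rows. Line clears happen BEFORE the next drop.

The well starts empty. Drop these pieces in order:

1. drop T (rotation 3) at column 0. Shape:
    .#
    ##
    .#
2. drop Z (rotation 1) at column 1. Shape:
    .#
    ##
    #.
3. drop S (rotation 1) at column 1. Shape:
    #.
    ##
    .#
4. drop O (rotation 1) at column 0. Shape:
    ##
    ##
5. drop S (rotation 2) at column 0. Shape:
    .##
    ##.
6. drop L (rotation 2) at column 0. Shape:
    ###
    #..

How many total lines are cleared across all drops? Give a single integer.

Answer: 0

Derivation:
Drop 1: T rot3 at col 0 lands with bottom-row=0; cleared 0 line(s) (total 0); column heights now [2 3 0 0], max=3
Drop 2: Z rot1 at col 1 lands with bottom-row=3; cleared 0 line(s) (total 0); column heights now [2 5 6 0], max=6
Drop 3: S rot1 at col 1 lands with bottom-row=6; cleared 0 line(s) (total 0); column heights now [2 9 8 0], max=9
Drop 4: O rot1 at col 0 lands with bottom-row=9; cleared 0 line(s) (total 0); column heights now [11 11 8 0], max=11
Drop 5: S rot2 at col 0 lands with bottom-row=11; cleared 0 line(s) (total 0); column heights now [12 13 13 0], max=13
Drop 6: L rot2 at col 0 lands with bottom-row=12; cleared 0 line(s) (total 0); column heights now [14 14 14 0], max=14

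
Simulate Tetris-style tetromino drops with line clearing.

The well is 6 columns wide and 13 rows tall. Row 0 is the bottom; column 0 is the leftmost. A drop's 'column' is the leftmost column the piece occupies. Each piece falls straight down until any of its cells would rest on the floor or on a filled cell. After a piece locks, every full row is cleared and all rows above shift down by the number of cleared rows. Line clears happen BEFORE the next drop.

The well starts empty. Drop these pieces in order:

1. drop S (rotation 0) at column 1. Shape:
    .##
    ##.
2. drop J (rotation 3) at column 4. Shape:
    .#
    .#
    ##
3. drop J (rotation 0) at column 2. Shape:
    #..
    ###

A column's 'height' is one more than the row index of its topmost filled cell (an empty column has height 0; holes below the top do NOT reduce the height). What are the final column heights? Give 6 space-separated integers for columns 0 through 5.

Answer: 0 1 4 3 3 3

Derivation:
Drop 1: S rot0 at col 1 lands with bottom-row=0; cleared 0 line(s) (total 0); column heights now [0 1 2 2 0 0], max=2
Drop 2: J rot3 at col 4 lands with bottom-row=0; cleared 0 line(s) (total 0); column heights now [0 1 2 2 1 3], max=3
Drop 3: J rot0 at col 2 lands with bottom-row=2; cleared 0 line(s) (total 0); column heights now [0 1 4 3 3 3], max=4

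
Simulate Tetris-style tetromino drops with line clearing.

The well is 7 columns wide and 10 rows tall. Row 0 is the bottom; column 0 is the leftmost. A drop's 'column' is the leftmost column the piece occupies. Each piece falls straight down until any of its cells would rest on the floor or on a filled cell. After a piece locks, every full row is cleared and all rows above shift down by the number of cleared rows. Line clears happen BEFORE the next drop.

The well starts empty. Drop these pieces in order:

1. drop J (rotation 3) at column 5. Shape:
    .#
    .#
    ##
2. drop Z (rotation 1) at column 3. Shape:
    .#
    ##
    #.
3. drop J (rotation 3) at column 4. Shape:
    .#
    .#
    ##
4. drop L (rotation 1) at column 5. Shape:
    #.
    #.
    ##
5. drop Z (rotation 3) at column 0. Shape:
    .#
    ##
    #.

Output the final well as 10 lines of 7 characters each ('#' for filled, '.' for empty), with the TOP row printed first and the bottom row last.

Drop 1: J rot3 at col 5 lands with bottom-row=0; cleared 0 line(s) (total 0); column heights now [0 0 0 0 0 1 3], max=3
Drop 2: Z rot1 at col 3 lands with bottom-row=0; cleared 0 line(s) (total 0); column heights now [0 0 0 2 3 1 3], max=3
Drop 3: J rot3 at col 4 lands with bottom-row=3; cleared 0 line(s) (total 0); column heights now [0 0 0 2 4 6 3], max=6
Drop 4: L rot1 at col 5 lands with bottom-row=6; cleared 0 line(s) (total 0); column heights now [0 0 0 2 4 9 7], max=9
Drop 5: Z rot3 at col 0 lands with bottom-row=0; cleared 0 line(s) (total 0); column heights now [2 3 0 2 4 9 7], max=9

Answer: .......
.....#.
.....#.
.....##
.....#.
.....#.
....##.
.#..#.#
##.##.#
#..#.##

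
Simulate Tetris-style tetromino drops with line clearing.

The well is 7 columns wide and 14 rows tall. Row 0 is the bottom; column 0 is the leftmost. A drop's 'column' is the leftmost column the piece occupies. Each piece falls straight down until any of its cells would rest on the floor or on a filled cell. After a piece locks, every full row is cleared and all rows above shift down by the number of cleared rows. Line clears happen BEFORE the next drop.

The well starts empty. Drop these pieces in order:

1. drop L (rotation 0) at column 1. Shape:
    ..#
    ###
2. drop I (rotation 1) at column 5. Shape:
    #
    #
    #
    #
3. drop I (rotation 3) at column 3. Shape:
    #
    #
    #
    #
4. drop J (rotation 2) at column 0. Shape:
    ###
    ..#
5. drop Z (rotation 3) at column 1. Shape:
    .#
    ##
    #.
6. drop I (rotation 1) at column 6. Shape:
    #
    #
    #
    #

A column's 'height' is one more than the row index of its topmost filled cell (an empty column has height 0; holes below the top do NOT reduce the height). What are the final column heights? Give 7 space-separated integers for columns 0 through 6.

Answer: 3 5 6 6 0 4 4

Derivation:
Drop 1: L rot0 at col 1 lands with bottom-row=0; cleared 0 line(s) (total 0); column heights now [0 1 1 2 0 0 0], max=2
Drop 2: I rot1 at col 5 lands with bottom-row=0; cleared 0 line(s) (total 0); column heights now [0 1 1 2 0 4 0], max=4
Drop 3: I rot3 at col 3 lands with bottom-row=2; cleared 0 line(s) (total 0); column heights now [0 1 1 6 0 4 0], max=6
Drop 4: J rot2 at col 0 lands with bottom-row=1; cleared 0 line(s) (total 0); column heights now [3 3 3 6 0 4 0], max=6
Drop 5: Z rot3 at col 1 lands with bottom-row=3; cleared 0 line(s) (total 0); column heights now [3 5 6 6 0 4 0], max=6
Drop 6: I rot1 at col 6 lands with bottom-row=0; cleared 0 line(s) (total 0); column heights now [3 5 6 6 0 4 4], max=6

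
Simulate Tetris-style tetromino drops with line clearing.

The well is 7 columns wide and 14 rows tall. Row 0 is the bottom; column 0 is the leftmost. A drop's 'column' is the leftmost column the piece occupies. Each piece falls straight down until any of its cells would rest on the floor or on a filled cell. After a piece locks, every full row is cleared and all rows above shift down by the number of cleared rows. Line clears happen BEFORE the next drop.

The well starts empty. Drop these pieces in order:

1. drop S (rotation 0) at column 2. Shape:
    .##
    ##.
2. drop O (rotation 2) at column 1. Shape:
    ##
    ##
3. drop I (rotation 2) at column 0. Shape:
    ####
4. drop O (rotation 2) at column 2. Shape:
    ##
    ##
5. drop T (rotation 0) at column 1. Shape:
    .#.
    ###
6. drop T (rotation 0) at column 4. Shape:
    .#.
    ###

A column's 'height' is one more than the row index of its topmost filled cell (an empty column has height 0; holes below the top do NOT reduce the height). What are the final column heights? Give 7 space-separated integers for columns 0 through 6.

Drop 1: S rot0 at col 2 lands with bottom-row=0; cleared 0 line(s) (total 0); column heights now [0 0 1 2 2 0 0], max=2
Drop 2: O rot2 at col 1 lands with bottom-row=1; cleared 0 line(s) (total 0); column heights now [0 3 3 2 2 0 0], max=3
Drop 3: I rot2 at col 0 lands with bottom-row=3; cleared 0 line(s) (total 0); column heights now [4 4 4 4 2 0 0], max=4
Drop 4: O rot2 at col 2 lands with bottom-row=4; cleared 0 line(s) (total 0); column heights now [4 4 6 6 2 0 0], max=6
Drop 5: T rot0 at col 1 lands with bottom-row=6; cleared 0 line(s) (total 0); column heights now [4 7 8 7 2 0 0], max=8
Drop 6: T rot0 at col 4 lands with bottom-row=2; cleared 0 line(s) (total 0); column heights now [4 7 8 7 3 4 3], max=8

Answer: 4 7 8 7 3 4 3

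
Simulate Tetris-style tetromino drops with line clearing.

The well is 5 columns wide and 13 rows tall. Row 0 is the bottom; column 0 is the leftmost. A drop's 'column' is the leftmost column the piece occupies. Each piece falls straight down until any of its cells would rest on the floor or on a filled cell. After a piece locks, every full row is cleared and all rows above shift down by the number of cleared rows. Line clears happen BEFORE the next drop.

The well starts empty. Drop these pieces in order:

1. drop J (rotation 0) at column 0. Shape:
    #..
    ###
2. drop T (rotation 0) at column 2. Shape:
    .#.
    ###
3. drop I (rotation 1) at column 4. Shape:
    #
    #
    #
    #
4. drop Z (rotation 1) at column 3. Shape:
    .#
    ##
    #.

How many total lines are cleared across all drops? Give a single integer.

Answer: 0

Derivation:
Drop 1: J rot0 at col 0 lands with bottom-row=0; cleared 0 line(s) (total 0); column heights now [2 1 1 0 0], max=2
Drop 2: T rot0 at col 2 lands with bottom-row=1; cleared 0 line(s) (total 0); column heights now [2 1 2 3 2], max=3
Drop 3: I rot1 at col 4 lands with bottom-row=2; cleared 0 line(s) (total 0); column heights now [2 1 2 3 6], max=6
Drop 4: Z rot1 at col 3 lands with bottom-row=5; cleared 0 line(s) (total 0); column heights now [2 1 2 7 8], max=8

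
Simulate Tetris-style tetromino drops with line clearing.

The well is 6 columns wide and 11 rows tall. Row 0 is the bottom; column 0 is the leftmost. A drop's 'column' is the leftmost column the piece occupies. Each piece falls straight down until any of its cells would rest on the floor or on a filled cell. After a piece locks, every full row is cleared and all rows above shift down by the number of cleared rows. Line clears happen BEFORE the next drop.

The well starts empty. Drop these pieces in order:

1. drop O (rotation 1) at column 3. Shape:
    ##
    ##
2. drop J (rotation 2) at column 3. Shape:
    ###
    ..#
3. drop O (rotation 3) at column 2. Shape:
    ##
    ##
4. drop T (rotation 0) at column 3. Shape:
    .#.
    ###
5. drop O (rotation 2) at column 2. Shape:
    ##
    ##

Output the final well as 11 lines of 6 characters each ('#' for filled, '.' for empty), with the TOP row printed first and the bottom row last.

Drop 1: O rot1 at col 3 lands with bottom-row=0; cleared 0 line(s) (total 0); column heights now [0 0 0 2 2 0], max=2
Drop 2: J rot2 at col 3 lands with bottom-row=1; cleared 0 line(s) (total 0); column heights now [0 0 0 3 3 3], max=3
Drop 3: O rot3 at col 2 lands with bottom-row=3; cleared 0 line(s) (total 0); column heights now [0 0 5 5 3 3], max=5
Drop 4: T rot0 at col 3 lands with bottom-row=5; cleared 0 line(s) (total 0); column heights now [0 0 5 6 7 6], max=7
Drop 5: O rot2 at col 2 lands with bottom-row=6; cleared 0 line(s) (total 0); column heights now [0 0 8 8 7 6], max=8

Answer: ......
......
......
..##..
..###.
...###
..##..
..##..
...###
...###
...##.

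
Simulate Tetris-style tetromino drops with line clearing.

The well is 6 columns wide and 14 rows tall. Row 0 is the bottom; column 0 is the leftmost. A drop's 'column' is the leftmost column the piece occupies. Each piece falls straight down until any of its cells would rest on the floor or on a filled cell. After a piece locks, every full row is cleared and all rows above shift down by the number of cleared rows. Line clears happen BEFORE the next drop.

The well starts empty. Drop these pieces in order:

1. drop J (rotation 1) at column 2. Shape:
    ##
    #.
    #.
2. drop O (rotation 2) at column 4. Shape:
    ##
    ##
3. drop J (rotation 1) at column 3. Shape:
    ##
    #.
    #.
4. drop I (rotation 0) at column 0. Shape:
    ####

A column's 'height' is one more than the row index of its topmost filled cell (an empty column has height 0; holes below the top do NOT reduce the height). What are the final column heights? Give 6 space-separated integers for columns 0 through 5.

Drop 1: J rot1 at col 2 lands with bottom-row=0; cleared 0 line(s) (total 0); column heights now [0 0 3 3 0 0], max=3
Drop 2: O rot2 at col 4 lands with bottom-row=0; cleared 0 line(s) (total 0); column heights now [0 0 3 3 2 2], max=3
Drop 3: J rot1 at col 3 lands with bottom-row=3; cleared 0 line(s) (total 0); column heights now [0 0 3 6 6 2], max=6
Drop 4: I rot0 at col 0 lands with bottom-row=6; cleared 0 line(s) (total 0); column heights now [7 7 7 7 6 2], max=7

Answer: 7 7 7 7 6 2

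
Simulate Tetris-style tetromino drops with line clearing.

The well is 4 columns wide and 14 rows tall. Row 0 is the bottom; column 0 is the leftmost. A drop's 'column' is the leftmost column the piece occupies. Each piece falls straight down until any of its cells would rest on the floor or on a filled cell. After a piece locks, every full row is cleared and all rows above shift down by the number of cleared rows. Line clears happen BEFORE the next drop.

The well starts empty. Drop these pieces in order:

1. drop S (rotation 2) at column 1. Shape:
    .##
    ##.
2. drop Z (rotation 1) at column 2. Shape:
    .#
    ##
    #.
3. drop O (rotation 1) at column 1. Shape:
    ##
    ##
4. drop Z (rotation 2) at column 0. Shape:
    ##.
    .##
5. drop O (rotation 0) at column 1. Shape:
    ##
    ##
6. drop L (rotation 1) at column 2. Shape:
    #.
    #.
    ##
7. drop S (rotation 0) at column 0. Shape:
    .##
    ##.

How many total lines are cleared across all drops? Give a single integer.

Answer: 0

Derivation:
Drop 1: S rot2 at col 1 lands with bottom-row=0; cleared 0 line(s) (total 0); column heights now [0 1 2 2], max=2
Drop 2: Z rot1 at col 2 lands with bottom-row=2; cleared 0 line(s) (total 0); column heights now [0 1 4 5], max=5
Drop 3: O rot1 at col 1 lands with bottom-row=4; cleared 0 line(s) (total 0); column heights now [0 6 6 5], max=6
Drop 4: Z rot2 at col 0 lands with bottom-row=6; cleared 0 line(s) (total 0); column heights now [8 8 7 5], max=8
Drop 5: O rot0 at col 1 lands with bottom-row=8; cleared 0 line(s) (total 0); column heights now [8 10 10 5], max=10
Drop 6: L rot1 at col 2 lands with bottom-row=10; cleared 0 line(s) (total 0); column heights now [8 10 13 11], max=13
Drop 7: S rot0 at col 0 lands with bottom-row=12; cleared 0 line(s) (total 0); column heights now [13 14 14 11], max=14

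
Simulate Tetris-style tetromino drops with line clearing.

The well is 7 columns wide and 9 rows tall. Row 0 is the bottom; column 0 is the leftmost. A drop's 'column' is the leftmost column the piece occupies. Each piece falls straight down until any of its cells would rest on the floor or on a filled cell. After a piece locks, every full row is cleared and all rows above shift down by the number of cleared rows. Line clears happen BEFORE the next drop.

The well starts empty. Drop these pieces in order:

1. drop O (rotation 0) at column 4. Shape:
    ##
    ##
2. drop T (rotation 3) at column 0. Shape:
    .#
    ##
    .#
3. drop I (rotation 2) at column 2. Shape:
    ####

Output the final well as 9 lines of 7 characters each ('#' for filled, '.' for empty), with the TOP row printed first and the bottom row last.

Drop 1: O rot0 at col 4 lands with bottom-row=0; cleared 0 line(s) (total 0); column heights now [0 0 0 0 2 2 0], max=2
Drop 2: T rot3 at col 0 lands with bottom-row=0; cleared 0 line(s) (total 0); column heights now [2 3 0 0 2 2 0], max=3
Drop 3: I rot2 at col 2 lands with bottom-row=2; cleared 0 line(s) (total 0); column heights now [2 3 3 3 3 3 0], max=3

Answer: .......
.......
.......
.......
.......
.......
.#####.
##..##.
.#..##.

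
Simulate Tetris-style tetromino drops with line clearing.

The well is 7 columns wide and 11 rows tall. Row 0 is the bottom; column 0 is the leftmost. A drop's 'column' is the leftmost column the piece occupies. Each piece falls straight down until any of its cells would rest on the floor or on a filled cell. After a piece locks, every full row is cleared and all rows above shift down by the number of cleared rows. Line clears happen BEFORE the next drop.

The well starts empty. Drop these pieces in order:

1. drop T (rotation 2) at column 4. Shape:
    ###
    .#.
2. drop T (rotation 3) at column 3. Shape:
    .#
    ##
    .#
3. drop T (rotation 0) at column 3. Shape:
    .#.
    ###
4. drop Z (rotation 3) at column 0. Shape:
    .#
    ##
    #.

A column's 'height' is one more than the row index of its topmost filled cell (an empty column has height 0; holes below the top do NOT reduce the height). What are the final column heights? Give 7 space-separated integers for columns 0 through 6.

Drop 1: T rot2 at col 4 lands with bottom-row=0; cleared 0 line(s) (total 0); column heights now [0 0 0 0 2 2 2], max=2
Drop 2: T rot3 at col 3 lands with bottom-row=2; cleared 0 line(s) (total 0); column heights now [0 0 0 4 5 2 2], max=5
Drop 3: T rot0 at col 3 lands with bottom-row=5; cleared 0 line(s) (total 0); column heights now [0 0 0 6 7 6 2], max=7
Drop 4: Z rot3 at col 0 lands with bottom-row=0; cleared 0 line(s) (total 0); column heights now [2 3 0 6 7 6 2], max=7

Answer: 2 3 0 6 7 6 2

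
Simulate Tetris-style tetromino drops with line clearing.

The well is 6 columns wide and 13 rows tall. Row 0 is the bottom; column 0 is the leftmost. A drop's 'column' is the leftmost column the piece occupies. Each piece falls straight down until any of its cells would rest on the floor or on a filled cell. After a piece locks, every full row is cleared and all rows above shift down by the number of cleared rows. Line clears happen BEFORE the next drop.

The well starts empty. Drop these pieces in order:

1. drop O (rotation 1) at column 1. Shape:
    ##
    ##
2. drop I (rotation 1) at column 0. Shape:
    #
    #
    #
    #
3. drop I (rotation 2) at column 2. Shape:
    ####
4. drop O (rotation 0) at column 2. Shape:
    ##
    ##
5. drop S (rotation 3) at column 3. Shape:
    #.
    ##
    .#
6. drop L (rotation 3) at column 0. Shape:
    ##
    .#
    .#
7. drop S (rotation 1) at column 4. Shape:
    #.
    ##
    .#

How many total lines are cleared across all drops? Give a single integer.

Answer: 1

Derivation:
Drop 1: O rot1 at col 1 lands with bottom-row=0; cleared 0 line(s) (total 0); column heights now [0 2 2 0 0 0], max=2
Drop 2: I rot1 at col 0 lands with bottom-row=0; cleared 0 line(s) (total 0); column heights now [4 2 2 0 0 0], max=4
Drop 3: I rot2 at col 2 lands with bottom-row=2; cleared 0 line(s) (total 0); column heights now [4 2 3 3 3 3], max=4
Drop 4: O rot0 at col 2 lands with bottom-row=3; cleared 0 line(s) (total 0); column heights now [4 2 5 5 3 3], max=5
Drop 5: S rot3 at col 3 lands with bottom-row=4; cleared 0 line(s) (total 0); column heights now [4 2 5 7 6 3], max=7
Drop 6: L rot3 at col 0 lands with bottom-row=2; cleared 1 line(s) (total 1); column heights now [4 4 4 6 5 0], max=6
Drop 7: S rot1 at col 4 lands with bottom-row=4; cleared 0 line(s) (total 1); column heights now [4 4 4 6 7 6], max=7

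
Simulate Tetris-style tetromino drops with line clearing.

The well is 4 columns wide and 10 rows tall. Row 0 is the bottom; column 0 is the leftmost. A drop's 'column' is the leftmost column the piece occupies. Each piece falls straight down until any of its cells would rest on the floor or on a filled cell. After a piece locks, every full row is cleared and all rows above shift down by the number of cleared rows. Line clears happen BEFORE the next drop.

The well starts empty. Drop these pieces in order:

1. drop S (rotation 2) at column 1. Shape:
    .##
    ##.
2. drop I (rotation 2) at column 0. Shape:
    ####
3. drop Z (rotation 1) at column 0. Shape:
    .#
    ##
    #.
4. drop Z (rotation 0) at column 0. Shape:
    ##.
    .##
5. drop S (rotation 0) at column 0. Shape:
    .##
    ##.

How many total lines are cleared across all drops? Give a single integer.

Drop 1: S rot2 at col 1 lands with bottom-row=0; cleared 0 line(s) (total 0); column heights now [0 1 2 2], max=2
Drop 2: I rot2 at col 0 lands with bottom-row=2; cleared 1 line(s) (total 1); column heights now [0 1 2 2], max=2
Drop 3: Z rot1 at col 0 lands with bottom-row=0; cleared 1 line(s) (total 2); column heights now [1 2 1 0], max=2
Drop 4: Z rot0 at col 0 lands with bottom-row=2; cleared 0 line(s) (total 2); column heights now [4 4 3 0], max=4
Drop 5: S rot0 at col 0 lands with bottom-row=4; cleared 0 line(s) (total 2); column heights now [5 6 6 0], max=6

Answer: 2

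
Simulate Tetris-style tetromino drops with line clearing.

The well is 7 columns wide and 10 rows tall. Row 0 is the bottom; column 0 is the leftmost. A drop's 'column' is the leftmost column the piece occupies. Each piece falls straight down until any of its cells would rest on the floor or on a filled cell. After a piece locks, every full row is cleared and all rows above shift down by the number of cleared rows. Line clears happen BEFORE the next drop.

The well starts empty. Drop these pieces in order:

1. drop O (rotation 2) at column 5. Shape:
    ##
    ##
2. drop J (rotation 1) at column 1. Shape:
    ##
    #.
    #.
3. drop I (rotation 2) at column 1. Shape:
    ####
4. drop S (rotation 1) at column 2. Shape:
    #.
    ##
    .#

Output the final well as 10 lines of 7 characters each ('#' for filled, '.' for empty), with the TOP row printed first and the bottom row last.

Drop 1: O rot2 at col 5 lands with bottom-row=0; cleared 0 line(s) (total 0); column heights now [0 0 0 0 0 2 2], max=2
Drop 2: J rot1 at col 1 lands with bottom-row=0; cleared 0 line(s) (total 0); column heights now [0 3 3 0 0 2 2], max=3
Drop 3: I rot2 at col 1 lands with bottom-row=3; cleared 0 line(s) (total 0); column heights now [0 4 4 4 4 2 2], max=4
Drop 4: S rot1 at col 2 lands with bottom-row=4; cleared 0 line(s) (total 0); column heights now [0 4 7 6 4 2 2], max=7

Answer: .......
.......
.......
..#....
..##...
...#...
.####..
.##....
.#...##
.#...##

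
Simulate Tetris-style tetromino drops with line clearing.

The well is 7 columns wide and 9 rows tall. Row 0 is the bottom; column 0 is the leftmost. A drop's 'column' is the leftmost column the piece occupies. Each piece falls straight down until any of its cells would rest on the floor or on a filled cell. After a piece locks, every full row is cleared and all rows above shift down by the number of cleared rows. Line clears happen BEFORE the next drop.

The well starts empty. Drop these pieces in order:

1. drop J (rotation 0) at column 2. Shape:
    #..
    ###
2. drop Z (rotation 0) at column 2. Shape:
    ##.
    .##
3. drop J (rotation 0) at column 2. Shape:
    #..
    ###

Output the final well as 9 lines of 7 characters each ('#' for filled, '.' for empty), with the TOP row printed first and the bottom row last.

Drop 1: J rot0 at col 2 lands with bottom-row=0; cleared 0 line(s) (total 0); column heights now [0 0 2 1 1 0 0], max=2
Drop 2: Z rot0 at col 2 lands with bottom-row=1; cleared 0 line(s) (total 0); column heights now [0 0 3 3 2 0 0], max=3
Drop 3: J rot0 at col 2 lands with bottom-row=3; cleared 0 line(s) (total 0); column heights now [0 0 5 4 4 0 0], max=5

Answer: .......
.......
.......
.......
..#....
..###..
..##...
..###..
..###..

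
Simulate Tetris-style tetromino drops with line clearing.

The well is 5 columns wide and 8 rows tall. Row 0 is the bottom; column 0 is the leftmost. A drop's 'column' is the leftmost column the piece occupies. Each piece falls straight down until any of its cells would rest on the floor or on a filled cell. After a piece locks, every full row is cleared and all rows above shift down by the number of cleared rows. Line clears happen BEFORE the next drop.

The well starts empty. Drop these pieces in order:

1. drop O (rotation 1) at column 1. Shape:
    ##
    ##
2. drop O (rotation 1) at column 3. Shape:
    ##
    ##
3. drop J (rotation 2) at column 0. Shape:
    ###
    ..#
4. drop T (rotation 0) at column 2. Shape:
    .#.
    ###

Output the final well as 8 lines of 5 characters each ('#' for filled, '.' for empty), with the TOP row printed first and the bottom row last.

Answer: .....
.....
...#.
..###
###..
..#..
.####
.####

Derivation:
Drop 1: O rot1 at col 1 lands with bottom-row=0; cleared 0 line(s) (total 0); column heights now [0 2 2 0 0], max=2
Drop 2: O rot1 at col 3 lands with bottom-row=0; cleared 0 line(s) (total 0); column heights now [0 2 2 2 2], max=2
Drop 3: J rot2 at col 0 lands with bottom-row=2; cleared 0 line(s) (total 0); column heights now [4 4 4 2 2], max=4
Drop 4: T rot0 at col 2 lands with bottom-row=4; cleared 0 line(s) (total 0); column heights now [4 4 5 6 5], max=6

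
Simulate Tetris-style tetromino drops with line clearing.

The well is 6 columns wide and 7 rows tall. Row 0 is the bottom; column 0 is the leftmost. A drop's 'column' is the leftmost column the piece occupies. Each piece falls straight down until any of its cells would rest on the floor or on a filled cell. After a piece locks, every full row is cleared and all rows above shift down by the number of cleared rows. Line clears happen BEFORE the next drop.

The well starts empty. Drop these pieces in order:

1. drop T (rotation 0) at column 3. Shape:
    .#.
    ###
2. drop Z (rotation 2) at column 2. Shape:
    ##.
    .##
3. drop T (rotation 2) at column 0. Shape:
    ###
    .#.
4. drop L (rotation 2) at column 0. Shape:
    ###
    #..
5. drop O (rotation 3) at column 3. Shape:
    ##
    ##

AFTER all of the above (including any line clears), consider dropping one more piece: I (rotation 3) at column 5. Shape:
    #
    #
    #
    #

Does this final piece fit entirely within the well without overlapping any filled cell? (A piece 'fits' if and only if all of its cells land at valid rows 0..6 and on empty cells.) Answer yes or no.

Answer: yes

Derivation:
Drop 1: T rot0 at col 3 lands with bottom-row=0; cleared 0 line(s) (total 0); column heights now [0 0 0 1 2 1], max=2
Drop 2: Z rot2 at col 2 lands with bottom-row=2; cleared 0 line(s) (total 0); column heights now [0 0 4 4 3 1], max=4
Drop 3: T rot2 at col 0 lands with bottom-row=3; cleared 0 line(s) (total 0); column heights now [5 5 5 4 3 1], max=5
Drop 4: L rot2 at col 0 lands with bottom-row=5; cleared 0 line(s) (total 0); column heights now [7 7 7 4 3 1], max=7
Drop 5: O rot3 at col 3 lands with bottom-row=4; cleared 0 line(s) (total 0); column heights now [7 7 7 6 6 1], max=7
Test piece I rot3 at col 5 (width 1): heights before test = [7 7 7 6 6 1]; fits = True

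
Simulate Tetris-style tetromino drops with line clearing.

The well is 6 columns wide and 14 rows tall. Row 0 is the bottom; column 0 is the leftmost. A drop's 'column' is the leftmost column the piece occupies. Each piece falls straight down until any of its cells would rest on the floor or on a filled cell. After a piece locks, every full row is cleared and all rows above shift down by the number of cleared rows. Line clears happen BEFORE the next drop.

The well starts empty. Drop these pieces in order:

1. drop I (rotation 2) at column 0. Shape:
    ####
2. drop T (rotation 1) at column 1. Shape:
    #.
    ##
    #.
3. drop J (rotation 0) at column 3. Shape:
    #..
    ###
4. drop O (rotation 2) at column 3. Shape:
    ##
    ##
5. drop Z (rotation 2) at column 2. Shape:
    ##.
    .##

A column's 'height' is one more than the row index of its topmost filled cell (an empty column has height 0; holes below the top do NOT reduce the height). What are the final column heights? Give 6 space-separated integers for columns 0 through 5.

Drop 1: I rot2 at col 0 lands with bottom-row=0; cleared 0 line(s) (total 0); column heights now [1 1 1 1 0 0], max=1
Drop 2: T rot1 at col 1 lands with bottom-row=1; cleared 0 line(s) (total 0); column heights now [1 4 3 1 0 0], max=4
Drop 3: J rot0 at col 3 lands with bottom-row=1; cleared 0 line(s) (total 0); column heights now [1 4 3 3 2 2], max=4
Drop 4: O rot2 at col 3 lands with bottom-row=3; cleared 0 line(s) (total 0); column heights now [1 4 3 5 5 2], max=5
Drop 5: Z rot2 at col 2 lands with bottom-row=5; cleared 0 line(s) (total 0); column heights now [1 4 7 7 6 2], max=7

Answer: 1 4 7 7 6 2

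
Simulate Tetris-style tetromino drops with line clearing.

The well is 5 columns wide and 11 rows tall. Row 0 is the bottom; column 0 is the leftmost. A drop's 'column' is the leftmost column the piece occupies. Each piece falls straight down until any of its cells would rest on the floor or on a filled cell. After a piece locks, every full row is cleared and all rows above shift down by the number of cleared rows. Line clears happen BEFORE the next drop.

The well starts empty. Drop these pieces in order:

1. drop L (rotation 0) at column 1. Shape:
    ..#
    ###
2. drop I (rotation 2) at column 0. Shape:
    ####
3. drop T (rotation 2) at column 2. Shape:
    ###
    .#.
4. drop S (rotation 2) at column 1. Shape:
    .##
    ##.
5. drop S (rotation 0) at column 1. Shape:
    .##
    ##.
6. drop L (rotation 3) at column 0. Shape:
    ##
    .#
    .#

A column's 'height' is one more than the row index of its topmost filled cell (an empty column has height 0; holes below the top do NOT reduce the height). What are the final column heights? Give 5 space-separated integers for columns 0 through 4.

Drop 1: L rot0 at col 1 lands with bottom-row=0; cleared 0 line(s) (total 0); column heights now [0 1 1 2 0], max=2
Drop 2: I rot2 at col 0 lands with bottom-row=2; cleared 0 line(s) (total 0); column heights now [3 3 3 3 0], max=3
Drop 3: T rot2 at col 2 lands with bottom-row=3; cleared 0 line(s) (total 0); column heights now [3 3 5 5 5], max=5
Drop 4: S rot2 at col 1 lands with bottom-row=5; cleared 0 line(s) (total 0); column heights now [3 6 7 7 5], max=7
Drop 5: S rot0 at col 1 lands with bottom-row=7; cleared 0 line(s) (total 0); column heights now [3 8 9 9 5], max=9
Drop 6: L rot3 at col 0 lands with bottom-row=8; cleared 0 line(s) (total 0); column heights now [11 11 9 9 5], max=11

Answer: 11 11 9 9 5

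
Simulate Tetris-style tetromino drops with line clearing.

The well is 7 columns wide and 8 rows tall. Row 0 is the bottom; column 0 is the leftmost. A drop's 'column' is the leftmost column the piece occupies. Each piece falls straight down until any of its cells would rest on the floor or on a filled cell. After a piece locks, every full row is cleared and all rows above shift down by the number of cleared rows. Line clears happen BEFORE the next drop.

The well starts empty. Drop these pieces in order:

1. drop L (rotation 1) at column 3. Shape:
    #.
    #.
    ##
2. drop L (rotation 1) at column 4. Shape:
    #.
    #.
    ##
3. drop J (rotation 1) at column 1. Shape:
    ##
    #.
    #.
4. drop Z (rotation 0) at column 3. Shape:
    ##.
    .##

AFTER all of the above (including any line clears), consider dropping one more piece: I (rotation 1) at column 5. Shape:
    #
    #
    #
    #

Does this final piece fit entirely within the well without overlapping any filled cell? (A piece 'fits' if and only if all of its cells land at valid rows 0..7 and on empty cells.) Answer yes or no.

Answer: no

Derivation:
Drop 1: L rot1 at col 3 lands with bottom-row=0; cleared 0 line(s) (total 0); column heights now [0 0 0 3 1 0 0], max=3
Drop 2: L rot1 at col 4 lands with bottom-row=1; cleared 0 line(s) (total 0); column heights now [0 0 0 3 4 2 0], max=4
Drop 3: J rot1 at col 1 lands with bottom-row=0; cleared 0 line(s) (total 0); column heights now [0 3 3 3 4 2 0], max=4
Drop 4: Z rot0 at col 3 lands with bottom-row=4; cleared 0 line(s) (total 0); column heights now [0 3 3 6 6 5 0], max=6
Test piece I rot1 at col 5 (width 1): heights before test = [0 3 3 6 6 5 0]; fits = False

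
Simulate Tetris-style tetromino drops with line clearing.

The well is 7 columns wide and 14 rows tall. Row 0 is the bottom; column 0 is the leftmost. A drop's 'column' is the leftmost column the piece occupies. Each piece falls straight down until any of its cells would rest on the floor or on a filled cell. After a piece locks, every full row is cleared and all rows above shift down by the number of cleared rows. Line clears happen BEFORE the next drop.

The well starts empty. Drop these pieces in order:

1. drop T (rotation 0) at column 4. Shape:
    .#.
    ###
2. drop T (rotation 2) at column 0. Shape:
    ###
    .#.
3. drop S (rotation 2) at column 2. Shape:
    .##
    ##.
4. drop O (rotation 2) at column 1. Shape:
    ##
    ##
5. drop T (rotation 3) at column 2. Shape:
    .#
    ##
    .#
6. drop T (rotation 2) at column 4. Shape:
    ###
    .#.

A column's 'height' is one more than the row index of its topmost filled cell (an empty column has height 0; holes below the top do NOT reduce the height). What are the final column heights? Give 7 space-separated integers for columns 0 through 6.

Answer: 2 5 6 7 5 5 5

Derivation:
Drop 1: T rot0 at col 4 lands with bottom-row=0; cleared 0 line(s) (total 0); column heights now [0 0 0 0 1 2 1], max=2
Drop 2: T rot2 at col 0 lands with bottom-row=0; cleared 0 line(s) (total 0); column heights now [2 2 2 0 1 2 1], max=2
Drop 3: S rot2 at col 2 lands with bottom-row=2; cleared 0 line(s) (total 0); column heights now [2 2 3 4 4 2 1], max=4
Drop 4: O rot2 at col 1 lands with bottom-row=3; cleared 0 line(s) (total 0); column heights now [2 5 5 4 4 2 1], max=5
Drop 5: T rot3 at col 2 lands with bottom-row=4; cleared 0 line(s) (total 0); column heights now [2 5 6 7 4 2 1], max=7
Drop 6: T rot2 at col 4 lands with bottom-row=3; cleared 0 line(s) (total 0); column heights now [2 5 6 7 5 5 5], max=7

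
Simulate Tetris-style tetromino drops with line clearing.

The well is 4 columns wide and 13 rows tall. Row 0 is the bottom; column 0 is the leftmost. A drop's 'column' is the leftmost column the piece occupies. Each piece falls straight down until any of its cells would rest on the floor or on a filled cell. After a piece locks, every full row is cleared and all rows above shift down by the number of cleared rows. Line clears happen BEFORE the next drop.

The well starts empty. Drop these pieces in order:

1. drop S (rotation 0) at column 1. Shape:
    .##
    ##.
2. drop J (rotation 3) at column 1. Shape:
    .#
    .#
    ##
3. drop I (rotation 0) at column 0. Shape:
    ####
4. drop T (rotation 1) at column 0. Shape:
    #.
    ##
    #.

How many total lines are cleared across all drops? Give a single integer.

Answer: 1

Derivation:
Drop 1: S rot0 at col 1 lands with bottom-row=0; cleared 0 line(s) (total 0); column heights now [0 1 2 2], max=2
Drop 2: J rot3 at col 1 lands with bottom-row=2; cleared 0 line(s) (total 0); column heights now [0 3 5 2], max=5
Drop 3: I rot0 at col 0 lands with bottom-row=5; cleared 1 line(s) (total 1); column heights now [0 3 5 2], max=5
Drop 4: T rot1 at col 0 lands with bottom-row=2; cleared 0 line(s) (total 1); column heights now [5 4 5 2], max=5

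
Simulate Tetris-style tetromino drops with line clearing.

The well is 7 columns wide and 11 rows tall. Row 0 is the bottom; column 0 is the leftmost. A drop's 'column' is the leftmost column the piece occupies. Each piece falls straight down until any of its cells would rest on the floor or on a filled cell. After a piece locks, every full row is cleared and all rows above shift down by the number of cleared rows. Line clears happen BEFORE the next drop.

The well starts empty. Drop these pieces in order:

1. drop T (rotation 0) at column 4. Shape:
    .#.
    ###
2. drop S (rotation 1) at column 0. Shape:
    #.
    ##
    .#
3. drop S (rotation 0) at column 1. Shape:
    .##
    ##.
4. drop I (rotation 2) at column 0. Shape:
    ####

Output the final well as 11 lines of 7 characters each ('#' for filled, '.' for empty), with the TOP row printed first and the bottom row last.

Answer: .......
.......
.......
.......
.......
.......
####...
..##...
###....
##...#.
.#..###

Derivation:
Drop 1: T rot0 at col 4 lands with bottom-row=0; cleared 0 line(s) (total 0); column heights now [0 0 0 0 1 2 1], max=2
Drop 2: S rot1 at col 0 lands with bottom-row=0; cleared 0 line(s) (total 0); column heights now [3 2 0 0 1 2 1], max=3
Drop 3: S rot0 at col 1 lands with bottom-row=2; cleared 0 line(s) (total 0); column heights now [3 3 4 4 1 2 1], max=4
Drop 4: I rot2 at col 0 lands with bottom-row=4; cleared 0 line(s) (total 0); column heights now [5 5 5 5 1 2 1], max=5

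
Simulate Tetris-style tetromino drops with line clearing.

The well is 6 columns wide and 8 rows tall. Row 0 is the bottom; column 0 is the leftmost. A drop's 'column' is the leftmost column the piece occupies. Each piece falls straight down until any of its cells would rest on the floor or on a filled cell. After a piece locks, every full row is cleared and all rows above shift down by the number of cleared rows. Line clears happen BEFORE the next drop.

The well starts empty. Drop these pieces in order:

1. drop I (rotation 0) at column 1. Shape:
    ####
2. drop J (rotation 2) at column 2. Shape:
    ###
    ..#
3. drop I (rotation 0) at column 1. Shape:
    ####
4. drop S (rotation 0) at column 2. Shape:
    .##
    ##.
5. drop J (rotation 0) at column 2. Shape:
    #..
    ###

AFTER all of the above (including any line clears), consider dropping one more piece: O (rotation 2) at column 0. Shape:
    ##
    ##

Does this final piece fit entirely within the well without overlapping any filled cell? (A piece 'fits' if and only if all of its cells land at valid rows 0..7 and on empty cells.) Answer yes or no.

Drop 1: I rot0 at col 1 lands with bottom-row=0; cleared 0 line(s) (total 0); column heights now [0 1 1 1 1 0], max=1
Drop 2: J rot2 at col 2 lands with bottom-row=1; cleared 0 line(s) (total 0); column heights now [0 1 3 3 3 0], max=3
Drop 3: I rot0 at col 1 lands with bottom-row=3; cleared 0 line(s) (total 0); column heights now [0 4 4 4 4 0], max=4
Drop 4: S rot0 at col 2 lands with bottom-row=4; cleared 0 line(s) (total 0); column heights now [0 4 5 6 6 0], max=6
Drop 5: J rot0 at col 2 lands with bottom-row=6; cleared 0 line(s) (total 0); column heights now [0 4 8 7 7 0], max=8
Test piece O rot2 at col 0 (width 2): heights before test = [0 4 8 7 7 0]; fits = True

Answer: yes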